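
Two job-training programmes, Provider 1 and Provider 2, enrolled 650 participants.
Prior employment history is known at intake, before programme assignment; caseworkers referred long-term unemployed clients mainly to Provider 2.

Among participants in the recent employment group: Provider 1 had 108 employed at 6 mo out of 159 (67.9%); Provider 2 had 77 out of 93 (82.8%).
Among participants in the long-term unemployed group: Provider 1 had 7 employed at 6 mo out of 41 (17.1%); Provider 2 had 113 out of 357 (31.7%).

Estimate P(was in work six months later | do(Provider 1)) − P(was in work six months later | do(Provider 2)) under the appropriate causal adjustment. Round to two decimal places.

Within every prior employment history level Provider 2 has the higher rate, yet pooled Provider 1 does — Simpson's reversal.
Prior employment history satisfies the back-door criterion: it is not a descendant of the programme, and it blocks the spurious path from programme to outcome. Adjusting for it (i.e., using the within-prior employment history rates) gives the causal effect.
Adjusting over the population distribution of prior employment history: 0.388·(0.679−0.828) + 0.612·(0.171−0.317) = -0.147.

-0.15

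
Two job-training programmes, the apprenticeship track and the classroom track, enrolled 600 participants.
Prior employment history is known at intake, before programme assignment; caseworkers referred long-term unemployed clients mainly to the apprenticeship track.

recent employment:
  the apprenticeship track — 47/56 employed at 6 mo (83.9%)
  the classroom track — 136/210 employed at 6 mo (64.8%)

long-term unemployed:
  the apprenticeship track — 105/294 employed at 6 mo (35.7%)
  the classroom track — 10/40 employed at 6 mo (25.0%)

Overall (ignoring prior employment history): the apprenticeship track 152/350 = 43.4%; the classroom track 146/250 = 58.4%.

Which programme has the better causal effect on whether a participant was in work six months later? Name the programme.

the apprenticeship track

Within every prior employment history level the apprenticeship track has the higher rate, yet pooled the classroom track does — Simpson's reversal.
Prior employment history satisfies the back-door criterion: it is not a descendant of the programme, and it blocks the spurious path from programme to outcome. Adjusting for it (i.e., using the within-prior employment history rates) gives the causal effect.
Within each level — recent employment: 83.9% vs 64.8%; long-term unemployed: 35.7% vs 25.0% — the apprenticeship track is higher every time.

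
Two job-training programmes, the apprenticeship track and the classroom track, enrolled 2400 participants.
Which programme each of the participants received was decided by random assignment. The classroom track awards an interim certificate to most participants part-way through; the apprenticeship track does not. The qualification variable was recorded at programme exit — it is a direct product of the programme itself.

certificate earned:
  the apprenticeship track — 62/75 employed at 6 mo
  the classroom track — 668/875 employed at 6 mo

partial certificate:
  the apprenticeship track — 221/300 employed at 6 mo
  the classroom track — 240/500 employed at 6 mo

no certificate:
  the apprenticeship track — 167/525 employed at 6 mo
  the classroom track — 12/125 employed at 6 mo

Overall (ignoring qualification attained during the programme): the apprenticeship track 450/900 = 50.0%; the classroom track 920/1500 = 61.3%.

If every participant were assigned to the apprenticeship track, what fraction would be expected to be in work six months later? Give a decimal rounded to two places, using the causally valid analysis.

0.50

The stratified and pooled comparisons disagree (the apprenticeship track wins within each qualification attained during the programme; the classroom track wins overall), so the answer turns on the causal role of qualification attained during the programme.
The distribution of qualification attained during the programme is itself part of what the programme does — it is an intermediate outcome. Holding it fixed would remove that part of the effect; the total effect is the pooled difference.
So P(outcome | do(the apprenticeship track)) is just the pooled rate for the apprenticeship track: 450/900 = 0.500.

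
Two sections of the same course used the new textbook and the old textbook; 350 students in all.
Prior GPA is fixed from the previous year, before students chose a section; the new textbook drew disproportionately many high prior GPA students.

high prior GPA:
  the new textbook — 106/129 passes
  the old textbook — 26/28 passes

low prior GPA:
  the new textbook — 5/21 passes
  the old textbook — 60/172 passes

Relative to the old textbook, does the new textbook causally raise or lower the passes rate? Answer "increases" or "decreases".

decreases

Prior GPA band satisfies the back-door criterion: it is not a descendant of the teaching method, and it blocks the spurious path from teaching method to outcome. Adjusting for it (i.e., using the within-prior GPA band rates) gives the causal effect.
Within each level — high prior GPA: 82.2% vs 92.9%; low prior GPA: 23.8% vs 34.9% — the old textbook is higher every time.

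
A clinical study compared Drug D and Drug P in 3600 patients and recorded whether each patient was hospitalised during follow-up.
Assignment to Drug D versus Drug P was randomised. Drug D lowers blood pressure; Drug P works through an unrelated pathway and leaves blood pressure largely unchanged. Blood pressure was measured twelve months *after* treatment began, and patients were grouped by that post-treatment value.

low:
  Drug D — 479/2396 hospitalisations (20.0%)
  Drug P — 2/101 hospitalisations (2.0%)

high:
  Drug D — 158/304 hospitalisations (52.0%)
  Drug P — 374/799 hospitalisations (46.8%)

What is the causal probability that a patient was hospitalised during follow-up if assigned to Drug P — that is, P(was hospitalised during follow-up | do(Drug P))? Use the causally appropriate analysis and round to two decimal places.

0.42

Within every blood pressure level Drug P has the lower rate, yet pooled Drug D does — Simpson's reversal.
Blood pressure is recorded after the drug and is itself shifted by it — it sits on the causal path from drug to outcome. Conditioning on a mediator would strip out part of the effect we want; the pooled comparison gives the total causal effect.
So P(outcome | do(Drug P)) is just the pooled rate for Drug P: 376/900 = 0.418.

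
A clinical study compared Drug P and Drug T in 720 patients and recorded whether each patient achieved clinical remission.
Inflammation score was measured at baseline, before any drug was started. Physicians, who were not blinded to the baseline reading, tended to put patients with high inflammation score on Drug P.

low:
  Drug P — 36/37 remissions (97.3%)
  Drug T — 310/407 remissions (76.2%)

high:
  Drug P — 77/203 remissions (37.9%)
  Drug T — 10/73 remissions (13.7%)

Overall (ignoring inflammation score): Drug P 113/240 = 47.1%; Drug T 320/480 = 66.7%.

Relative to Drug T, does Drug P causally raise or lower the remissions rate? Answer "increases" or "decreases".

The inflammation score-specific comparison favours Drug P throughout, but the pooled figures favour Drug T. The question is whether to condition on inflammation score.
The imbalance in inflammation score arose from how patients were allocated, not from anything the drug did; and inflammation score independently affects the outcome. The pooled gap is confounded — condition on inflammation score.
Within each level — low: 97.3% vs 76.2%; high: 37.9% vs 13.7% — Drug P is higher every time.

increases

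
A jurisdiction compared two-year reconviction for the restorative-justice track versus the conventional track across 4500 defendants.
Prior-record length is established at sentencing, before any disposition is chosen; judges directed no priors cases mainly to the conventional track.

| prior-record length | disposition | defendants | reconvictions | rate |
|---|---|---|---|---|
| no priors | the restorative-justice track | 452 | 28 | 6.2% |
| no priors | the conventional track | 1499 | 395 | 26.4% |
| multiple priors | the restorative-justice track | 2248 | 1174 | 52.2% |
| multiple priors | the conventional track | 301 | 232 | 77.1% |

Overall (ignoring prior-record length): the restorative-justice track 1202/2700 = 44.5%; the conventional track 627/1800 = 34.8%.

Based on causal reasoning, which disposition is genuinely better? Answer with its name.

the restorative-justice track

the restorative-justice track is lower inside every prior-record length stratum but the conventional track is lower in aggregate. Whether to stratify depends on how prior-record length relates to the disposition.
Prior-record length differs across dispositions for reasons unrelated to any effect of the disposition itself, and it separately predicts the outcome — a classic confounder. We must compare within prior-record length levels.
Within each level — no priors: 6.2% vs 26.4%; multiple priors: 52.2% vs 77.1% — the restorative-justice track is lower every time.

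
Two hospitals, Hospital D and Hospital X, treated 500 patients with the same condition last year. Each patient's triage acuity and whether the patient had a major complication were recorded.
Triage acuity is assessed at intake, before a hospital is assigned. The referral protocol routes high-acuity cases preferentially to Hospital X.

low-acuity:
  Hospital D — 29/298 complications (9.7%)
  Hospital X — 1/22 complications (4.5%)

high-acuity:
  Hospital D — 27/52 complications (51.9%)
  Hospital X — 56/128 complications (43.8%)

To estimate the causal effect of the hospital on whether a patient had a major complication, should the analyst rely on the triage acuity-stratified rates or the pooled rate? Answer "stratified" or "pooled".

Triage acuity differs across hospitals for reasons unrelated to any effect of the hospital itself, and it separately predicts the outcome — a classic confounder. We must compare within triage acuity levels.
Within each level — low-acuity: 9.7% vs 4.5%; high-acuity: 51.9% vs 43.8% — Hospital X is lower every time.

stratified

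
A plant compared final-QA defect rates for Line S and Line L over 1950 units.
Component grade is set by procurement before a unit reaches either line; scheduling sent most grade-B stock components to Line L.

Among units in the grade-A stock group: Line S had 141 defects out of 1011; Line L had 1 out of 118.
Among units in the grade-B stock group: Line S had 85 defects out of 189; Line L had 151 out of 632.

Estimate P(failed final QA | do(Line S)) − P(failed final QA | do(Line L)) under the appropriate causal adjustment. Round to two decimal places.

+0.16

The component grade-specific comparison favours Line L throughout, but the pooled figures favour Line S. The question is whether to condition on component grade.
The imbalance in component grade arose from how units were allocated, not from anything the line did; and component grade independently affects the outcome. The pooled gap is confounded — condition on component grade.
Adjusting over the population distribution of component grade: 0.579·(0.139−0.008) + 0.421·(0.450−0.239) = +0.165.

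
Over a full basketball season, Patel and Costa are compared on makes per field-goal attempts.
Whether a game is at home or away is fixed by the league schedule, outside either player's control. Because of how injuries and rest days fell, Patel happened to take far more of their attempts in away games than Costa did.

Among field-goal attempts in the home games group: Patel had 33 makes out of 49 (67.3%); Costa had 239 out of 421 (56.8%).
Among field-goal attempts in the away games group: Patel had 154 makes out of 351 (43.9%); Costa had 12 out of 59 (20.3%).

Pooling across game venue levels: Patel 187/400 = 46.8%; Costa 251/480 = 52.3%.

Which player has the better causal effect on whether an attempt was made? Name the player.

Patel is higher inside every game venue stratum but Costa is higher in aggregate. Whether to stratify depends on how game venue relates to the player.
Since game venue is a pre-existing factor (not a product of the player) and it affects the outcome on its own, it is a confounder. The stratified rates, not the pooled rate, identify the causal effect.
Within each level — home games: 67.3% vs 56.8%; away games: 43.9% vs 20.3% — Patel is higher every time.

Patel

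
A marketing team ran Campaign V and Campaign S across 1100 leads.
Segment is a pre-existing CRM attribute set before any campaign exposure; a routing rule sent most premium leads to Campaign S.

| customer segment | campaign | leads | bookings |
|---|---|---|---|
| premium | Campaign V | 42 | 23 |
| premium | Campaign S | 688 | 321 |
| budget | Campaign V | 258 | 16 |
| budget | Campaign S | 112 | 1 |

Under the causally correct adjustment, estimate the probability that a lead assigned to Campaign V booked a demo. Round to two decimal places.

Campaign V is higher inside every customer segment stratum but Campaign S is higher in aggregate. Whether to stratify depends on how customer segment relates to the campaign.
Customer segment satisfies the back-door criterion: it is not a descendant of the campaign, and it blocks the spurious path from campaign to outcome. Adjusting for it (i.e., using the within-customer segment rates) gives the causal effect.
Standardising Campaign V to the population customer segment mix: 0.664·23/42 + 0.336·16/258 = 0.384.

0.38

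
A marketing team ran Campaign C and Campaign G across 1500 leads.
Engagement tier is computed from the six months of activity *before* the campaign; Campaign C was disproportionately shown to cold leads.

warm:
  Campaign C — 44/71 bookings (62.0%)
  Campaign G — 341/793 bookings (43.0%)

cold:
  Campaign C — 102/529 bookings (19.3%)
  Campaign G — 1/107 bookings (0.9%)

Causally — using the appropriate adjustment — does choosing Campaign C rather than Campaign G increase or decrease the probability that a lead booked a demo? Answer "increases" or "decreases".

increases

Within every engagement tier level Campaign C has the higher rate, yet pooled Campaign G does — Simpson's reversal.
Nothing the campaign does changes engagement tier; the imbalance is an allocation artefact. With engagement tier also predicting the outcome, the pooled figure is confounded, and the within-stratum comparison is the causal one.
Within each level — warm: 62.0% vs 43.0%; cold: 19.3% vs 0.9% — Campaign C is higher every time.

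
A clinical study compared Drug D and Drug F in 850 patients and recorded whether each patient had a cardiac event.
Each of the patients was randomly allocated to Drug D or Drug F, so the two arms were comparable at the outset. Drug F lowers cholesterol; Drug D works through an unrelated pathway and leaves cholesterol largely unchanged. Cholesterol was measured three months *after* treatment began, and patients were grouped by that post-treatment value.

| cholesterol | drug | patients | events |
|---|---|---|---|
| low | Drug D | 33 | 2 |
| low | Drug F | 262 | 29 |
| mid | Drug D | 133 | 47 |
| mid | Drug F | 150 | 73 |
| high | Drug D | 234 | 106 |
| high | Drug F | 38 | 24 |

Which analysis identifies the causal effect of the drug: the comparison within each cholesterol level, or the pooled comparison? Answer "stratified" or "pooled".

The stratified and pooled comparisons disagree (Drug D wins within each cholesterol; Drug F wins overall), so the answer turns on the causal role of cholesterol.
Cholesterol here is a post-treatment variable shaped by the drug; conditioning on it would introduce bias rather than remove it. The overall comparison is the causal one.
Pooled: Drug D 38.8% vs Drug F 28.0%; Drug F is lower overall.

pooled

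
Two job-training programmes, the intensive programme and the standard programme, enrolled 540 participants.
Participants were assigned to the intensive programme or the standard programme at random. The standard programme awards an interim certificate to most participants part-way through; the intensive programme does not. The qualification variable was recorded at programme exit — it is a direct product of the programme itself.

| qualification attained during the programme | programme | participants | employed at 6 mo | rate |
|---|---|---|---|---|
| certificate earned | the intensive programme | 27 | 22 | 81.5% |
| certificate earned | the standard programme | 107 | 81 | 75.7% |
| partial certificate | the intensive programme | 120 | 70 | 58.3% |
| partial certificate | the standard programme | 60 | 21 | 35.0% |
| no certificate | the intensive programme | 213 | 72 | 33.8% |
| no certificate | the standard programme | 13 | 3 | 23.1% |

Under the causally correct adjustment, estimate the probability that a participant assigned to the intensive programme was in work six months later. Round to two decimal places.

Because the programme influences qualification attained during the programme, qualification attained during the programme is a post-treatment mediator, not a confounder. Stratifying on it would bias the estimate; the causal effect is the crude pooled difference.
So P(outcome | do(the intensive programme)) is just the pooled rate for the intensive programme: 164/360 = 0.456.

0.46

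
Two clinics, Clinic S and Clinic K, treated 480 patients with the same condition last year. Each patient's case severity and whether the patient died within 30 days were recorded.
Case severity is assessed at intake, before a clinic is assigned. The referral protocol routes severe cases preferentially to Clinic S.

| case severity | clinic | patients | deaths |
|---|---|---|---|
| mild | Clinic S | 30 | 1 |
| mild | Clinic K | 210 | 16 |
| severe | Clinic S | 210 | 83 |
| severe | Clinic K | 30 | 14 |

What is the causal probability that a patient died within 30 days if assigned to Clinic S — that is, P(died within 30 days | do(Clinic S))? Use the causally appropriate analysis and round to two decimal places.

0.21

Here case severity is a common cause — it drives both which clinic a case falls under and the outcome. The crude comparison mixes populations; the stratum-specific rates are the causally relevant ones.
Standardising Clinic S to the population case severity mix: 0.500·1/30 + 0.500·83/210 = 0.214.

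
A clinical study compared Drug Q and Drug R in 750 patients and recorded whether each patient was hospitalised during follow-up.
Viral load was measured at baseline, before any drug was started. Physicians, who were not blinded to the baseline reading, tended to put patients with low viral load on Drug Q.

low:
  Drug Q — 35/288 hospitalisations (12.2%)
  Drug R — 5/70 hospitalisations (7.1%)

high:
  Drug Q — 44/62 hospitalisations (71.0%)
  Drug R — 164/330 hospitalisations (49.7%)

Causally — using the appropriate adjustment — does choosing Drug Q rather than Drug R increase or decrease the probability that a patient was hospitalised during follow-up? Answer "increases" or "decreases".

increases

The stratified and pooled comparisons disagree (Drug R wins within each viral load; Drug Q wins overall), so the answer turns on the causal role of viral load.
Here viral load is a common cause — it drives both which drug a case falls under and the outcome. The crude comparison mixes populations; the stratum-specific rates are the causally relevant ones.
Within each level — low: 12.2% vs 7.1%; high: 71.0% vs 49.7% — Drug R is lower every time.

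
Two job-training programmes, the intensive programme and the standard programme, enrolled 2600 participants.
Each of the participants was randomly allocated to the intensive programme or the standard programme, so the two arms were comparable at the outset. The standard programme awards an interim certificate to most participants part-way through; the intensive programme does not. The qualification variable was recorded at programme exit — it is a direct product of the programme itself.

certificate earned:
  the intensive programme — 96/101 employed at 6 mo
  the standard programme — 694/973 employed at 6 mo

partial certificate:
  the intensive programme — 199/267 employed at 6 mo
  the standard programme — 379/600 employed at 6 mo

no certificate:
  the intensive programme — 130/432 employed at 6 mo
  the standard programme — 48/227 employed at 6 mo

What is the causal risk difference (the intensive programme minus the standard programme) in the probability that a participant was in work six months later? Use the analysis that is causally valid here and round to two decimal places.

The stratified and pooled comparisons disagree (the intensive programme wins within each qualification attained during the programme; the standard programme wins overall), so the answer turns on the causal role of qualification attained during the programme.
Stratifying would compare programmes among participants the programmes themselves sorted into qualification attained during the programme groups — a form of selection on an intermediate. The unconditioned pooled rates give the total causal effect.
The causal difference is the pooled difference: 0.531 − 0.623 = -0.092.

-0.09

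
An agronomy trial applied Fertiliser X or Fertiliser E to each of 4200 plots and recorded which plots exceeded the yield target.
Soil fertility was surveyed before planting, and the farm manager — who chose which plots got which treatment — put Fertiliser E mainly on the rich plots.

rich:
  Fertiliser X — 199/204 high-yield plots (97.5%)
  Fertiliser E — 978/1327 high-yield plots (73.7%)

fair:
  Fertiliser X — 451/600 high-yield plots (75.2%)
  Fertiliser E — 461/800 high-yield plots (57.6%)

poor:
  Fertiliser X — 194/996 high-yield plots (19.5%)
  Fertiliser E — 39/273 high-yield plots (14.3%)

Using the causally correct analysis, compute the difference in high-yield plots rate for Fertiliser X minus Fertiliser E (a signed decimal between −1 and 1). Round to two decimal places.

Soil fertility differs across fertilisers for reasons unrelated to any effect of the fertiliser itself, and it separately predicts the outcome — a classic confounder. We must compare within soil fertility levels.
Adjusting over the population distribution of soil fertility: 0.365·(0.975−0.737) + 0.333·(0.752−0.576) + 0.302·(0.195−0.143) = +0.161.

+0.16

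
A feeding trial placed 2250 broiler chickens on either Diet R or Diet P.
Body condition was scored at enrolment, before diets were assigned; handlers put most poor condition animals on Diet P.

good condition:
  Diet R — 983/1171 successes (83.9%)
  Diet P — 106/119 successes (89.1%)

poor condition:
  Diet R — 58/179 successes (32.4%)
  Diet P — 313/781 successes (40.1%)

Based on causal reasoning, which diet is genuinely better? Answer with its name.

Starting body condition satisfies the back-door criterion: it is not a descendant of the diet, and it blocks the spurious path from diet to outcome. Adjusting for it (i.e., using the within-starting body condition rates) gives the causal effect.
Within each level — good condition: 83.9% vs 89.1%; poor condition: 32.4% vs 40.1% — Diet P is higher every time.

Diet P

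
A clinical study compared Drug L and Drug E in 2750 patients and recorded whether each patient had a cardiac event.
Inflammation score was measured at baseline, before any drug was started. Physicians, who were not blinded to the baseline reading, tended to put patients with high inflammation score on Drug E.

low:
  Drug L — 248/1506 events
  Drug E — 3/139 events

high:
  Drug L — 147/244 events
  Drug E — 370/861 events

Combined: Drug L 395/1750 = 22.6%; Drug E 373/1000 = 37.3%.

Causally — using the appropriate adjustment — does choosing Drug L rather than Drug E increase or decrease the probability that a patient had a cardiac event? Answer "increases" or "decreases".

increases

The inflammation score-specific comparison favours Drug E throughout, but the pooled figures favour Drug L. The question is whether to condition on inflammation score.
Inflammation score differs across drugs for reasons unrelated to any effect of the drug itself, and it separately predicts the outcome — a classic confounder. We must compare within inflammation score levels.
Within each level — low: 16.5% vs 2.2%; high: 60.2% vs 43.0% — Drug E is lower every time.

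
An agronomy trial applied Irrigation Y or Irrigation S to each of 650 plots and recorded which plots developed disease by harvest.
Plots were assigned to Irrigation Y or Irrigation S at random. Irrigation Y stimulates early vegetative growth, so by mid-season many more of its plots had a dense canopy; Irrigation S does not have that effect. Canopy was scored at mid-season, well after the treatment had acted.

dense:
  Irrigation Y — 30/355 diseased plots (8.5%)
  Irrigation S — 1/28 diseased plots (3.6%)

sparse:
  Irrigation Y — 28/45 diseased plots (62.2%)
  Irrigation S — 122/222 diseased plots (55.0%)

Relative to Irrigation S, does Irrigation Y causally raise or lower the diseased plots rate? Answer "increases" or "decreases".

decreases

Mid-season canopy here is a post-treatment variable shaped by the irrigation; conditioning on it would introduce bias rather than remove it. The overall comparison is the causal one.
Pooled: Irrigation Y 14.5% vs Irrigation S 49.2%; Irrigation Y is lower overall.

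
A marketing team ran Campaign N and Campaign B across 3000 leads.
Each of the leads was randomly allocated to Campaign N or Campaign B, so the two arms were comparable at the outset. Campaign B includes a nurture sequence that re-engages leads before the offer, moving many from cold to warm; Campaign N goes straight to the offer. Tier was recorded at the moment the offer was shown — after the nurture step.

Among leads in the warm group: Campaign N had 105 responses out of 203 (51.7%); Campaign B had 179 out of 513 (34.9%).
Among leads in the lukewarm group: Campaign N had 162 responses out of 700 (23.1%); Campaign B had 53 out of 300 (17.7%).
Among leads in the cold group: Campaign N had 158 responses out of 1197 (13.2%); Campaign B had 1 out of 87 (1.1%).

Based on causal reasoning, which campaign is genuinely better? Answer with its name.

Because the campaign influences engagement tier, engagement tier is a post-treatment mediator, not a confounder. Stratifying on it would bias the estimate; the causal effect is the crude pooled difference.
Pooled: Campaign N 20.2% vs Campaign B 25.9%; Campaign B is higher overall.

Campaign B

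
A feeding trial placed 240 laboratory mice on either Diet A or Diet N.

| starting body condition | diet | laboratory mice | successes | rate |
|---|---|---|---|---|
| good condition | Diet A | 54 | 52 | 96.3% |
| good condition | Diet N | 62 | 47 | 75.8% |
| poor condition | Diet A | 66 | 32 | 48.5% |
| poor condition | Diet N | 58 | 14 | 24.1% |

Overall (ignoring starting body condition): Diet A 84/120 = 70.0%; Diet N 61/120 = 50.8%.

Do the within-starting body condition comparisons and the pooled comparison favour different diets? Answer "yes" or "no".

no

Within each starting body condition level (good condition 96.3% vs 75.8%; poor condition 48.5% vs 24.1%), Diet A has the higher rate every time. Pooled: 70.0% vs 50.8% — Diet A has the higher rate overall. They agree.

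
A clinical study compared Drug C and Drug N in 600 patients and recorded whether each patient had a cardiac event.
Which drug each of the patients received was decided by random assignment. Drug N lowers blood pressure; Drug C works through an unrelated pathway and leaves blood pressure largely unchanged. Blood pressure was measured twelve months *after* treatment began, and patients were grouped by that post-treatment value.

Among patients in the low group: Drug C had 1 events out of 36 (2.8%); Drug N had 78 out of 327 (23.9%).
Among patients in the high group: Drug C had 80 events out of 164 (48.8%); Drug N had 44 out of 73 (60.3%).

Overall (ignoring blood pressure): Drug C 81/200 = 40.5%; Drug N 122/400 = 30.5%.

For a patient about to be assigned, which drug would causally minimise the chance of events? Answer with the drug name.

The distribution of blood pressure is itself part of what the drug does — it is an intermediate outcome. Holding it fixed would remove that part of the effect; the total effect is the pooled difference.
Pooled: Drug C 40.5% vs Drug N 30.5%; Drug N is lower overall.

Drug N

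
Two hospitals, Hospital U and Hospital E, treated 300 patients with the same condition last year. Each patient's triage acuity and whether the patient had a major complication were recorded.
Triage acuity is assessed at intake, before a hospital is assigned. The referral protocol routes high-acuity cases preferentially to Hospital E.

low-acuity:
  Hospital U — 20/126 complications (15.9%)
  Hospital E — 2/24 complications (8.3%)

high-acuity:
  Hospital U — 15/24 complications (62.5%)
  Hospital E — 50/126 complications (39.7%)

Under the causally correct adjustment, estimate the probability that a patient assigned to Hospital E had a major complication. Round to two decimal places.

0.24

The triage acuity-specific comparison favours Hospital E throughout, but the pooled figures favour Hospital U. The question is whether to condition on triage acuity.
Since triage acuity is a pre-existing factor (not a product of the hospital) and it affects the outcome on its own, it is a confounder. The stratified rates, not the pooled rate, identify the causal effect.
Standardising Hospital E to the population triage acuity mix: 0.500·2/24 + 0.500·50/126 = 0.240.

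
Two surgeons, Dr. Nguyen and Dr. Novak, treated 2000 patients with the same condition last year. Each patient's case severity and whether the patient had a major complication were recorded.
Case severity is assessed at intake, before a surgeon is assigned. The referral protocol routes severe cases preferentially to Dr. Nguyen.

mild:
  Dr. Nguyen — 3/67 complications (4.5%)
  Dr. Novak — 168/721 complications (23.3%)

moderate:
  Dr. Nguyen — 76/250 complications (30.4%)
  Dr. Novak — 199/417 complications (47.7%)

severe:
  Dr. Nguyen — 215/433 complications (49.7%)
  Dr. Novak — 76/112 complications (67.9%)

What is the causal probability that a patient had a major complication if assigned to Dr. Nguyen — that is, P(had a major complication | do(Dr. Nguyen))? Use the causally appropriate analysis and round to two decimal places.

0.25

The case severity-specific comparison favours Dr. Nguyen throughout, but the pooled figures favour Dr. Novak. The question is whether to condition on case severity.
Case severity differs across surgeons for reasons unrelated to any effect of the surgeon itself, and it separately predicts the outcome — a classic confounder. We must compare within case severity levels.
Standardising Dr. Nguyen to the population case severity mix: 0.394·3/67 + 0.334·76/250 + 0.273·215/433 = 0.254.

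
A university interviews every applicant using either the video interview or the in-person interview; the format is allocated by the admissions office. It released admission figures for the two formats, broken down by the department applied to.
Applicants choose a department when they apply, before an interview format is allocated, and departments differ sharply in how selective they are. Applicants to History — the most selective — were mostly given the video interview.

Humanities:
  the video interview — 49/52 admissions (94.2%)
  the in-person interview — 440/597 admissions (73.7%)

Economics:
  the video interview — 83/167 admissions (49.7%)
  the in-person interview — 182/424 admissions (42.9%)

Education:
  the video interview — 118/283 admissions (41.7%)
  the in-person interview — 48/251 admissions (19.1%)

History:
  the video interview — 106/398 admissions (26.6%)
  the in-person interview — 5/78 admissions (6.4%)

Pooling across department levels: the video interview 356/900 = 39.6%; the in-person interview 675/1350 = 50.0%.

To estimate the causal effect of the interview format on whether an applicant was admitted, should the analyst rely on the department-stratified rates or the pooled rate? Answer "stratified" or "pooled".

stratified

Here department is a common cause — it drives both which interview format a case falls under and the outcome. The crude comparison mixes populations; the stratum-specific rates are the causally relevant ones.
Within each level — Humanities: 94.2% vs 73.7%; Economics: 49.7% vs 42.9%; Education: 41.7% vs 19.1%; History: 26.6% vs 6.4% — the video interview is higher every time.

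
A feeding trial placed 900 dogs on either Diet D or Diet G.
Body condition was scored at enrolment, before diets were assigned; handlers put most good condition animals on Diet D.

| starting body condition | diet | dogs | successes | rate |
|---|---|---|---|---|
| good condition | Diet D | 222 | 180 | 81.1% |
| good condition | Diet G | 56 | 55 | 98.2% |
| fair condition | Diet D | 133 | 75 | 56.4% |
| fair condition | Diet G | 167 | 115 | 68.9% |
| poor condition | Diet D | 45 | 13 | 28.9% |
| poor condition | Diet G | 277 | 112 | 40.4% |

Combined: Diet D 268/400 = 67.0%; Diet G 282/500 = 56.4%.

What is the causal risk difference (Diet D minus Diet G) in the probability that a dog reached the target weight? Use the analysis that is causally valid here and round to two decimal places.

-0.14

Diet G is higher inside every starting body condition stratum but Diet D is higher in aggregate. Whether to stratify depends on how starting body condition relates to the diet.
Starting body condition satisfies the back-door criterion: it is not a descendant of the diet, and it blocks the spurious path from diet to outcome. Adjusting for it (i.e., using the within-starting body condition rates) gives the causal effect.
Adjusting over the population distribution of starting body condition: 0.309·(0.811−0.982) + 0.333·(0.564−0.689) + 0.358·(0.289−0.404) = -0.136.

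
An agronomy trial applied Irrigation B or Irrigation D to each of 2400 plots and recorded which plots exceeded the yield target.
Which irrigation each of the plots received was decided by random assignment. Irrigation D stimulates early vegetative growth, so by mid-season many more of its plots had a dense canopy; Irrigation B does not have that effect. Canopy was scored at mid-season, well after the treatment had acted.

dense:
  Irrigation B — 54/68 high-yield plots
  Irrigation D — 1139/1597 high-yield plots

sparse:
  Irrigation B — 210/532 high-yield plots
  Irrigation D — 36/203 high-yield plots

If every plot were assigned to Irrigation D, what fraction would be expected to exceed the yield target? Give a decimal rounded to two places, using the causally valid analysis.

Mid-season canopy here is a post-treatment variable shaped by the irrigation; conditioning on it would introduce bias rather than remove it. The overall comparison is the causal one.
So P(outcome | do(Irrigation D)) is just the pooled rate for Irrigation D: 1175/1800 = 0.653.

0.65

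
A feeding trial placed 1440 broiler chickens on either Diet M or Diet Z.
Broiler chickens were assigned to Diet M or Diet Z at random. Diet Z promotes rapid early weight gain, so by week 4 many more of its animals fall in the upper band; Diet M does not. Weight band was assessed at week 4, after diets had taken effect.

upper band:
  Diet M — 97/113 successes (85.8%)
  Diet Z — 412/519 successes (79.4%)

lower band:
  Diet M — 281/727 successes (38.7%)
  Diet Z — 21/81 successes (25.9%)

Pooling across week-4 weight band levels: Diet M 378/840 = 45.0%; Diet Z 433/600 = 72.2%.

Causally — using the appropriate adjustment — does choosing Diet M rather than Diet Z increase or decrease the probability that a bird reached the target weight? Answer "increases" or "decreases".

Week-4 weight band is recorded after the diet and is itself shifted by it — it sits on the causal path from diet to outcome. Conditioning on a mediator would strip out part of the effect we want; the pooled comparison gives the total causal effect.
Pooled: Diet M 45.0% vs Diet Z 72.2%; Diet Z is higher overall.

decreases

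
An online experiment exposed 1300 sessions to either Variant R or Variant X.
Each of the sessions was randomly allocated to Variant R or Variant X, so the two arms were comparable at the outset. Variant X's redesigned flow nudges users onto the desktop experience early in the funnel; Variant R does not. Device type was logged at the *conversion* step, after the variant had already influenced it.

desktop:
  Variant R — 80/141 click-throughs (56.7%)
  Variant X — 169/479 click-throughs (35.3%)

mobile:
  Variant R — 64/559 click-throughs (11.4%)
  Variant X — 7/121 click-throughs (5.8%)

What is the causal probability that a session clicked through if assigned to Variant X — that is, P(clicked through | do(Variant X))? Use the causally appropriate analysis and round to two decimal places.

The stratified and pooled comparisons disagree (Variant R wins within each device type; Variant X wins overall), so the answer turns on the causal role of device type.
Because the variant influences device type, device type is a post-treatment mediator, not a confounder. Stratifying on it would bias the estimate; the causal effect is the crude pooled difference.
So P(outcome | do(Variant X)) is just the pooled rate for Variant X: 176/600 = 0.293.

0.29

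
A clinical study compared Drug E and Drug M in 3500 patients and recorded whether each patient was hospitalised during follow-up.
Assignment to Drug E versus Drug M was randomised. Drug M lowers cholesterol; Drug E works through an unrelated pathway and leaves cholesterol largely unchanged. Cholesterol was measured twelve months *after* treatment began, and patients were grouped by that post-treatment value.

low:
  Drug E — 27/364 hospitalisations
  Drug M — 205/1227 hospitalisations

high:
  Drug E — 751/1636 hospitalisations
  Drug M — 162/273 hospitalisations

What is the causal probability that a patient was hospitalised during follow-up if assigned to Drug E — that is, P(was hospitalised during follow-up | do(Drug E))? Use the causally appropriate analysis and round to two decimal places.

Within every cholesterol level Drug E has the lower rate, yet pooled Drug M does — Simpson's reversal.
Because the drug influences cholesterol, cholesterol is a post-treatment mediator, not a confounder. Stratifying on it would bias the estimate; the causal effect is the crude pooled difference.
So P(outcome | do(Drug E)) is just the pooled rate for Drug E: 778/2000 = 0.389.

0.39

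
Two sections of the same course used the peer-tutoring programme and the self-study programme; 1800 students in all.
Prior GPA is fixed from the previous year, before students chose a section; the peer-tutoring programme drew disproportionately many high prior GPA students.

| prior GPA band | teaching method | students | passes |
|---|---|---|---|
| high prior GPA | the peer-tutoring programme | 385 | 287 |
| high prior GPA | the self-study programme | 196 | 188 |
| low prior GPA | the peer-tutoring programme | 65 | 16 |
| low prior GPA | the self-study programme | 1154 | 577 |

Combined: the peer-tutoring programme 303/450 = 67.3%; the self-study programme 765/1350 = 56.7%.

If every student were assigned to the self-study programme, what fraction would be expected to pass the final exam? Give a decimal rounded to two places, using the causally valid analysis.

0.65

Prior GPA band satisfies the back-door criterion: it is not a descendant of the teaching method, and it blocks the spurious path from teaching method to outcome. Adjusting for it (i.e., using the within-prior GPA band rates) gives the causal effect.
Standardising the self-study programme to the population prior GPA band mix: 0.323·188/196 + 0.677·577/1154 = 0.648.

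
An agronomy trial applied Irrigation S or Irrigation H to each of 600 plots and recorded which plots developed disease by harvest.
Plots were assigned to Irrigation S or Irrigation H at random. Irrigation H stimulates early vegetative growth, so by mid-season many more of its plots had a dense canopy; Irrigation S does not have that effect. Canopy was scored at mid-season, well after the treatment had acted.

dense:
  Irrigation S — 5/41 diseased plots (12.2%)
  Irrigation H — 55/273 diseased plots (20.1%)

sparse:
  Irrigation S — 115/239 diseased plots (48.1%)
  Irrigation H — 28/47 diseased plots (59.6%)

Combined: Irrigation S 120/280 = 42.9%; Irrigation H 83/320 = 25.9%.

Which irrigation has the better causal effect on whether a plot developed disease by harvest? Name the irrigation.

Irrigation H

The stratified and pooled comparisons disagree (Irrigation S wins within each mid-season canopy; Irrigation H wins overall), so the answer turns on the causal role of mid-season canopy.
Mid-season canopy here is a post-treatment variable shaped by the irrigation; conditioning on it would introduce bias rather than remove it. The overall comparison is the causal one.
Pooled: Irrigation S 42.9% vs Irrigation H 25.9%; Irrigation H is lower overall.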